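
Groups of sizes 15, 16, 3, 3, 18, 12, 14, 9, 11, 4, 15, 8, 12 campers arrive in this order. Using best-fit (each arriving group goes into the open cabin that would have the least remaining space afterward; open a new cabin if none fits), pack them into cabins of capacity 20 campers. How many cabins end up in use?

8

  15 → cabin 1 (new)  [load 15/20]
  16 → cabin 2 (new)  [load 16/20]
  3 → cabin 2  [load 19/20]
  3 → cabin 1  [load 18/20]
  18 → cabin 3 (new)  [load 18/20]
  12 → cabin 4 (new)  [load 12/20]
  14 → cabin 5 (new)  [load 14/20]
  9 → cabin 6 (new)  [load 9/20]
  11 → cabin 6  [load 20/20]
  4 → cabin 5  [load 18/20]
  15 → cabin 7 (new)  [load 15/20]
  8 → cabin 4  [load 20/20]
  12 → cabin 8 (new)  [load 12/20]
8 cabins opened.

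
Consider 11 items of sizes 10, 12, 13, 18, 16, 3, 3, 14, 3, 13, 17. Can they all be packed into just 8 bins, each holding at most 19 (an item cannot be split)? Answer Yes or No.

Yes

A valid assignment using 8 bins:
  bin 1: 18 = 18
  bin 2: 17 = 17
  bin 3: 16 + 3 = 19
  bin 4: 14 + 3 = 17
  bin 5: 13 + 3 = 16
  bin 6: 13 = 13
  bin 7: 12 = 12
  bin 8: 10 = 10
Every load is within 19, so 8 bins suffice.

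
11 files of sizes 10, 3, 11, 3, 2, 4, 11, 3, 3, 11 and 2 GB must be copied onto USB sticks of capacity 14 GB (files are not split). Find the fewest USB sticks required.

Total = 11 + 11 + 11 + 10 + 4 + 3 + 3 + 3 + 3 + 2 + 2 = 63 GB.
Lower bound: ⌈63/14⌉ = 5 USB sticks.
A packing using 5 USB sticks:
  USB stick 1: 11 + 3 = 14
  USB stick 2: 11 + 3 = 14
  USB stick 3: 11 + 3 = 14
  USB stick 4: 10 + 4 = 14
  USB stick 5: 3 + 2 + 2 = 7
This matches the lower bound, so 5 is optimal.

5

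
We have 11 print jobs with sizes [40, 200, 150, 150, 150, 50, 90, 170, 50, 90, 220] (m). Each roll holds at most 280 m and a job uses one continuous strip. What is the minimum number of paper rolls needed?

Total = 220 + 200 + 170 + 150 + 150 + 150 + 90 + 90 + 50 + 50 + 40 = 1360 m.
Lower bound: ⌈1360/280⌉ = 5 paper rolls.
Also, 6 print jobs each exceed 140 m, and no two of those can share a roll, so at least 6 paper rolls are needed.
A packing using 6 paper rolls:
  roll 1: 220 + 50 = 270
  roll 2: 200 + 50 = 250
  roll 3: 170 + 90 = 260
  roll 4: 150 + 90 + 40 = 280
  roll 5: 150 = 150
  roll 6: 150 = 150
This matches the lower bound, so 6 is optimal.

6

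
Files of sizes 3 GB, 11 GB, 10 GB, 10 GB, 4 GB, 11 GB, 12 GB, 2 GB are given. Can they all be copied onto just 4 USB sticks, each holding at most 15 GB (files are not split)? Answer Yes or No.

No

Total = 63 GB; ⌈63/15⌉ = 5.
At least 5 USB sticks are required, but only 4 are allowed.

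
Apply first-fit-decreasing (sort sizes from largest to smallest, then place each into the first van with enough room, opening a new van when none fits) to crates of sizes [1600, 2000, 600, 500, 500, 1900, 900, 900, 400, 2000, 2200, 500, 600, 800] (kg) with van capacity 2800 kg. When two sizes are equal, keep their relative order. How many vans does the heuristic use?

6

Sorted descending: 2200, 2000, 2000, 1900, 1600, 900, 900, 800, 600, 600, 500, 500, 500, 400.
  2200 → van 1 (new)  [load 2200/2800]
  2000 → van 2 (new)  [load 2000/2800]
  2000 → van 3 (new)  [load 2000/2800]
  1900 → van 4 (new)  [load 1900/2800]
  1600 → van 5 (new)  [load 1600/2800]
  900 → van 4  [load 2800/2800]
  900 → van 5  [load 2500/2800]
  800 → van 2  [load 2800/2800]
  600 → van 1  [load 2800/2800]
  600 → van 3  [load 2600/2800]
  500 → van 6 (new)  [load 500/2800]
  500 → van 6  [load 1000/2800]
  500 → van 6  [load 1500/2800]
  400 → van 6  [load 1900/2800]
6 vans opened.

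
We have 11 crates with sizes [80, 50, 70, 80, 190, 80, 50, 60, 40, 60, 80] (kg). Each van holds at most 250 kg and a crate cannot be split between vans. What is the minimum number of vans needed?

Total = 190 + 80 + 80 + 80 + 80 + 70 + 60 + 60 + 50 + 50 + 40 = 840 kg.
Lower bound: ⌈840/250⌉ = 4 vans.
A packing using 4 vans:
  van 1: 190 + 60 = 250
  van 2: 80 + 80 + 80 = 240
  van 3: 80 + 70 + 60 + 40 = 250
  van 4: 50 + 50 = 100
This matches the lower bound, so 4 is optimal.

4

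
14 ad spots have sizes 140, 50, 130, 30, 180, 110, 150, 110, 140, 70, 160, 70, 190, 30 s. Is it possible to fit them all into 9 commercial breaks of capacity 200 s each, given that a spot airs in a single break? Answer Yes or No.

Yes

A valid assignment using 9 commercial breaks:
  break 1: 190 = 190
  break 2: 180 = 180
  break 3: 160 + 30 = 190
  break 4: 150 + 50 = 200
  break 5: 140 + 30 = 170
  break 6: 140 = 140
  break 7: 130 + 70 = 200
  break 8: 110 + 70 = 180
  break 9: 110 = 110
Every load is within 200 s, so 9 commercial breaks suffice.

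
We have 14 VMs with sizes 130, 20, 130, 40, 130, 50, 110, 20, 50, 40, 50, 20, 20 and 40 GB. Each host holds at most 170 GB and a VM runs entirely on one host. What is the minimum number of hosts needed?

Total = 130 + 130 + 130 + 110 + 50 + 50 + 50 + 40 + 40 + 40 + 20 + 20 + 20 + 20 = 850 GB.
Lower bound: ⌈850/170⌉ = 5 hosts.
A packing using 5 hosts:
  host 1: 130 + 40 = 170
  host 2: 130 + 40 = 170
  host 3: 130 + 40 = 170
  host 4: 110 + 20 + 20 + 20 = 170
  host 5: 50 + 50 + 50 + 20 = 170
This matches the lower bound, so 5 is optimal.

5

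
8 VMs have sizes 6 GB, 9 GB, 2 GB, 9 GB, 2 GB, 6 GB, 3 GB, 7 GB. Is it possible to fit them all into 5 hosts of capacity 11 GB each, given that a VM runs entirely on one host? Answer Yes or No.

A valid assignment using 5 hosts:
  host 1: 9 + 2 = 11
  host 2: 9 + 2 = 11
  host 3: 7 + 3 = 10
  host 4: 6 = 6
  host 5: 6 = 6
Every load is within 11 GB, so 5 hosts suffice.

Yes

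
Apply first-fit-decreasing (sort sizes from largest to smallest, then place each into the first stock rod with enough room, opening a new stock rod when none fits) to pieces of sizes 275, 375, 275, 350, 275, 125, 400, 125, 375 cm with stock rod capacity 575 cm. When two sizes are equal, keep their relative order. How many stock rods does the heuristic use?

Sorted descending: 400, 375, 375, 350, 275, 275, 275, 125, 125.
  400 → stock rod 1 (new)  [load 400/575]
  375 → stock rod 2 (new)  [load 375/575]
  375 → stock rod 3 (new)  [load 375/575]
  350 → stock rod 4 (new)  [load 350/575]
  275 → stock rod 5 (new)  [load 275/575]
  275 → stock rod 5  [load 550/575]
  275 → stock rod 6 (new)  [load 275/575]
  125 → stock rod 1  [load 525/575]
  125 → stock rod 2  [load 500/575]
6 stock rods opened.

6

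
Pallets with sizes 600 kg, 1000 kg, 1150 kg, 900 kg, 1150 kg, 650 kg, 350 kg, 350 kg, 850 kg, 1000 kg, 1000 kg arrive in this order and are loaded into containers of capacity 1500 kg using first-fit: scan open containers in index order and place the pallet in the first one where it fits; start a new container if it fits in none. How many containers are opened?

  600 → container 1 (new)  [load 600/1500]
  1000 → container 2 (new)  [load 1000/1500]
  1150 → container 3 (new)  [load 1150/1500]
  900 → container 1  [load 1500/1500]
  1150 → container 4 (new)  [load 1150/1500]
  650 → container 5 (new)  [load 650/1500]
  350 → container 2  [load 1350/1500]
  350 → container 3  [load 1500/1500]
  850 → container 5  [load 1500/1500]
  1000 → container 6 (new)  [load 1000/1500]
  1000 → container 7 (new)  [load 1000/1500]
7 containers opened.

7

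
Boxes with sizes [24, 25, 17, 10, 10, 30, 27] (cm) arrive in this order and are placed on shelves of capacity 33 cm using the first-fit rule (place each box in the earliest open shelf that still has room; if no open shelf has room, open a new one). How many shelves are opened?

  24 → shelf 1 (new)  [load 24/33]
  25 → shelf 2 (new)  [load 25/33]
  17 → shelf 3 (new)  [load 17/33]
  10 → shelf 3  [load 27/33]
  10 → shelf 4 (new)  [load 10/33]
  30 → shelf 5 (new)  [load 30/33]
  27 → shelf 6 (new)  [load 27/33]
6 shelves opened.

6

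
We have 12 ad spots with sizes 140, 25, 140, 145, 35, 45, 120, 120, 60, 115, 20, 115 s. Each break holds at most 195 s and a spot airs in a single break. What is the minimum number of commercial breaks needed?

7

Total = 145 + 140 + 140 + 120 + 120 + 115 + 115 + 60 + 45 + 35 + 25 + 20 = 1080 s.
Lower bound: ⌈1080/195⌉ = 6 commercial breaks.
Also, 7 ad spots each exceed 195/2 s, and no two of those can share a break, so at least 7 commercial breaks are needed.
A packing using 7 commercial breaks:
  break 1: 145 + 45 = 190
  break 2: 140 + 35 + 20 = 195
  break 3: 140 + 25 = 165
  break 4: 120 + 60 = 180
  break 5: 120 = 120
  break 6: 115 = 115
  break 7: 115 = 115
This matches the lower bound, so 7 is optimal.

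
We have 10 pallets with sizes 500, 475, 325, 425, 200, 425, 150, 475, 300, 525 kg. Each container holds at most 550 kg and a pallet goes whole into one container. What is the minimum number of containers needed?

Total = 525 + 500 + 475 + 475 + 425 + 425 + 325 + 300 + 200 + 150 = 3800 kg.
Lower bound: ⌈3800/550⌉ = 7 containers.
Also, 8 pallets each exceed 275 kg, and no two of those can share a container, so at least 8 containers are needed.
A packing using 8 containers:
  container 1: 525 = 525
  container 2: 500 = 500
  container 3: 475 = 475
  container 4: 475 = 475
  container 5: 425 = 425
  container 6: 425 = 425
  container 7: 325 + 200 = 525
  container 8: 300 + 150 = 450
This matches the lower bound, so 8 is optimal.

8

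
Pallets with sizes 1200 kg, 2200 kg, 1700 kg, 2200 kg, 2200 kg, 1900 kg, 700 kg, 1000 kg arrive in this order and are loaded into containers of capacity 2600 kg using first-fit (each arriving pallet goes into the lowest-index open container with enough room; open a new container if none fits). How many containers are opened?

7

  1200 → container 1 (new)  [load 1200/2600]
  2200 → container 2 (new)  [load 2200/2600]
  1700 → container 3 (new)  [load 1700/2600]
  2200 → container 4 (new)  [load 2200/2600]
  2200 → container 5 (new)  [load 2200/2600]
  1900 → container 6 (new)  [load 1900/2600]
  700 → container 1  [load 1900/2600]
  1000 → container 7 (new)  [load 1000/2600]
7 containers opened.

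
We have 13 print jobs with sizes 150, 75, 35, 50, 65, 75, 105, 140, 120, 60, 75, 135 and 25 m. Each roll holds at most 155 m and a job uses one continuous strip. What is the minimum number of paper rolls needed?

Total = 150 + 140 + 135 + 120 + 105 + 75 + 75 + 75 + 65 + 60 + 50 + 35 + 25 = 1110 m.
Lower bound: ⌈1110/155⌉ = 8 paper rolls.
A packing using 8 paper rolls:
  roll 1: 150 = 150
  roll 2: 140 = 140
  roll 3: 135 = 135
  roll 4: 120 + 35 = 155
  roll 5: 105 + 50 = 155
  roll 6: 75 + 75 = 150
  roll 7: 75 + 65 = 140
  roll 8: 60 + 25 = 85
This matches the lower bound, so 8 is optimal.

8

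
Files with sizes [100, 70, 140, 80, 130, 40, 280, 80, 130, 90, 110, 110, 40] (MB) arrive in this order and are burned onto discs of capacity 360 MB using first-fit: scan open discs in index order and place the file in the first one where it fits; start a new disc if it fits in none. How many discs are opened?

  100 → disc 1 (new)  [load 100/360]
  70 → disc 1  [load 170/360]
  140 → disc 1  [load 310/360]
  80 → disc 2 (new)  [load 80/360]
  130 → disc 2  [load 210/360]
  40 → disc 1  [load 350/360]
  280 → disc 3 (new)  [load 280/360]
  80 → disc 2  [load 290/360]
  130 → disc 4 (new)  [load 130/360]
  90 → disc 4  [load 220/360]
  110 → disc 4  [load 330/360]
  110 → disc 5 (new)  [load 110/360]
  40 → disc 2  [load 330/360]
5 discs opened.

5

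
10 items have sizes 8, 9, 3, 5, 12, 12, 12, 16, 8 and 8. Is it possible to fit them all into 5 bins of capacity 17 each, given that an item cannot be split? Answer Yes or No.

No

Total = 93; ⌈93/17⌉ = 6.
At least 6 bins are required, but only 5 are allowed.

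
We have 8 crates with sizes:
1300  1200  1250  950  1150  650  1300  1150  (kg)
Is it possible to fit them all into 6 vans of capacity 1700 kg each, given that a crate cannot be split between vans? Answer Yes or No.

Total = 8950 kg; ⌈8950/1700⌉ = 6.
7 crates each exceed half the capacity and cannot share a van, forcing at least 7 vans.
At least 7 vans are required, but only 6 are allowed.

No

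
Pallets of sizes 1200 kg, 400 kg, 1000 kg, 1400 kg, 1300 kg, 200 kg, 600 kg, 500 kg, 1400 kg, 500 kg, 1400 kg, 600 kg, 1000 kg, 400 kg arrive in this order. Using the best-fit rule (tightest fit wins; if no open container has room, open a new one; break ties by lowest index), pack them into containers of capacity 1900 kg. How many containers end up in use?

7

  1200 → container 1 (new)  [load 1200/1900]
  400 → container 1  [load 1600/1900]
  1000 → container 2 (new)  [load 1000/1900]
  1400 → container 3 (new)  [load 1400/1900]
  1300 → container 4 (new)  [load 1300/1900]
  200 → container 1  [load 1800/1900]
  600 → container 4  [load 1900/1900]
  500 → container 3  [load 1900/1900]
  1400 → container 5 (new)  [load 1400/1900]
  500 → container 5  [load 1900/1900]
  1400 → container 6 (new)  [load 1400/1900]
  600 → container 2  [load 1600/1900]
  1000 → container 7 (new)  [load 1000/1900]
  400 → container 6  [load 1800/1900]
7 containers opened.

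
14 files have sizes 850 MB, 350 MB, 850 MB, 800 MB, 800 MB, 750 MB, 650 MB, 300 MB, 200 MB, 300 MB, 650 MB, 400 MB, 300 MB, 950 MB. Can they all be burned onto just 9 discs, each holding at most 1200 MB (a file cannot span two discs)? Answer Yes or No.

Yes

A valid assignment using 8 discs:
  disc 1: 950 + 200 = 1150
  disc 2: 850 + 350 = 1200
  disc 3: 850 + 300 = 1150
  disc 4: 800 + 400 = 1200
  disc 5: 800 + 300 = 1100
  disc 6: 750 + 300 = 1050
  disc 7: 650 = 650
  disc 8: 650 = 650
That uses only 8 ≤ 9, so 9 discs are enough.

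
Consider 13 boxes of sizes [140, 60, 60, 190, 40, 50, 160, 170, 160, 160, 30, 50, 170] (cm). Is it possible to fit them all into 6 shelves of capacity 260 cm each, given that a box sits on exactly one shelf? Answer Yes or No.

No

Total = 1440 cm; ⌈1440/260⌉ = 6.
7 boxes each exceed half the capacity and cannot share a shelf, forcing at least 7 shelves.
At least 7 shelves are required, but only 6 are allowed.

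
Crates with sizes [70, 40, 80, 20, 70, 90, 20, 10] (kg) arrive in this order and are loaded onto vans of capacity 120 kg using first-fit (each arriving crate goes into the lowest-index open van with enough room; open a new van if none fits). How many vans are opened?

  70 → van 1 (new)  [load 70/120]
  40 → van 1  [load 110/120]
  80 → van 2 (new)  [load 80/120]
  20 → van 2  [load 100/120]
  70 → van 3 (new)  [load 70/120]
  90 → van 4 (new)  [load 90/120]
  20 → van 2  [load 120/120]
  10 → van 1  [load 120/120]
4 vans opened.

4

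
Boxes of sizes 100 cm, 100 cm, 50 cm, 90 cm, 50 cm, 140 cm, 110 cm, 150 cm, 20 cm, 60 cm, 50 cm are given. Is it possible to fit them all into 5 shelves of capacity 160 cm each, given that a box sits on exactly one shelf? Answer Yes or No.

Total = 920 cm; ⌈920/160⌉ = 6.
At least 6 shelves are required, but only 5 are allowed.

No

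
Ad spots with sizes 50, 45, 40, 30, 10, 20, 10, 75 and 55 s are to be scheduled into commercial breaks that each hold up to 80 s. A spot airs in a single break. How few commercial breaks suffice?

5

Total = 75 + 55 + 50 + 45 + 40 + 30 + 20 + 10 + 10 = 335 s.
Lower bound: ⌈335/80⌉ = 5 commercial breaks.
A packing using 5 commercial breaks:
  break 1: 75 = 75
  break 2: 55 + 20 = 75
  break 3: 50 + 30 = 80
  break 4: 45 + 10 + 10 = 65
  break 5: 40 = 40
This matches the lower bound, so 5 is optimal.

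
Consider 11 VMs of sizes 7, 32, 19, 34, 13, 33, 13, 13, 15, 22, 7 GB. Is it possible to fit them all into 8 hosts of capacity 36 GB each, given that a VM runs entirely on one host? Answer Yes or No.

A valid assignment using 7 hosts:
  host 1: 34 = 34
  host 2: 33 = 33
  host 3: 32 = 32
  host 4: 22 + 13 = 35
  host 5: 19 + 15 = 34
  host 6: 13 + 13 + 7 = 33
  host 7: 7 = 7
That uses only 7 ≤ 8, so 8 hosts are enough.

Yes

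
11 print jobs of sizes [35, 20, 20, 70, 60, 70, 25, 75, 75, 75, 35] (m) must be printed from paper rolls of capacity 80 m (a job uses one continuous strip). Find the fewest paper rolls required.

Total = 75 + 75 + 75 + 70 + 70 + 60 + 35 + 35 + 25 + 20 + 20 = 560 m.
Lower bound: ⌈560/80⌉ = 7 paper rolls.
A packing using 8 paper rolls:
  roll 1: 75 = 75
  roll 2: 75 = 75
  roll 3: 75 = 75
  roll 4: 70 = 70
  roll 5: 70 = 70
  roll 6: 60 + 20 = 80
  roll 7: 35 + 35 = 70
  roll 8: 25 + 20 = 45
No arrangement into 7 paper rolls stays within capacity, so 8 is optimal.

8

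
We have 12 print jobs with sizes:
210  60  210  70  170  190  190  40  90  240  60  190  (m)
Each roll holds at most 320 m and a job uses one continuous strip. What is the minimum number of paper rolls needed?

7

Total = 240 + 210 + 210 + 190 + 190 + 190 + 170 + 90 + 70 + 60 + 60 + 40 = 1720 m.
Lower bound: ⌈1720/320⌉ = 6 paper rolls.
Also, 7 print jobs each exceed 160 m, and no two of those can share a roll, so at least 7 paper rolls are needed.
A packing using 7 paper rolls:
  roll 1: 240 + 70 = 310
  roll 2: 210 + 90 = 300
  roll 3: 210 + 60 + 40 = 310
  roll 4: 190 + 60 = 250
  roll 5: 190 = 190
  roll 6: 190 = 190
  roll 7: 170 = 170
This matches the lower bound, so 7 is optimal.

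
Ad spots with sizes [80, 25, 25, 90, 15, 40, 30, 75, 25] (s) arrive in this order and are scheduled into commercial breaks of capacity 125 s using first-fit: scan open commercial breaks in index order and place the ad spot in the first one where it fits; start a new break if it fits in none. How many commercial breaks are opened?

4

  80 → break 1 (new)  [load 80/125]
  25 → break 1  [load 105/125]
  25 → break 2 (new)  [load 25/125]
  90 → break 2  [load 115/125]
  15 → break 1  [load 120/125]
  40 → break 3 (new)  [load 40/125]
  30 → break 3  [load 70/125]
  75 → break 4 (new)  [load 75/125]
  25 → break 3  [load 95/125]
4 commercial breaks opened.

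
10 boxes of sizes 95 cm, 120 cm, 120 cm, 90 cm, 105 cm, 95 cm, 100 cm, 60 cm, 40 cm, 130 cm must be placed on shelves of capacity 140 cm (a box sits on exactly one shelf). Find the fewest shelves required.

Total = 130 + 120 + 120 + 105 + 100 + 95 + 95 + 90 + 60 + 40 = 955 cm.
Lower bound: ⌈955/140⌉ = 7 shelves.
Also, 8 boxes each exceed 70 cm, and no two of those can share a shelf, so at least 8 shelves are needed.
A packing using 9 shelves:
  shelf 1: 130 = 130
  shelf 2: 120 = 120
  shelf 3: 120 = 120
  shelf 4: 105 = 105
  shelf 5: 100 + 40 = 140
  shelf 6: 95 = 95
  shelf 7: 95 = 95
  shelf 8: 90 = 90
  shelf 9: 60 = 60
No arrangement into 8 shelves stays within capacity, so 9 is optimal.

9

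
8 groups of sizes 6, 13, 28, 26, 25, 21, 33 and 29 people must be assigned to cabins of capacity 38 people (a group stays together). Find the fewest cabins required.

Total = 33 + 29 + 28 + 26 + 25 + 21 + 13 + 6 = 181 people.
Lower bound: ⌈181/38⌉ = 5 cabins.
Also, 6 groups each exceed 19 people, and no two of those can share a cabin, so at least 6 cabins are needed.
A packing using 6 cabins:
  cabin 1: 33 = 33
  cabin 2: 29 + 6 = 35
  cabin 3: 28 = 28
  cabin 4: 26 = 26
  cabin 5: 25 + 13 = 38
  cabin 6: 21 = 21
This matches the lower bound, so 6 is optimal.

6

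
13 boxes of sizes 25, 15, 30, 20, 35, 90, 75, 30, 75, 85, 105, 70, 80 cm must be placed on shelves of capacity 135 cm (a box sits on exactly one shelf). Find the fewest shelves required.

7

Total = 105 + 90 + 85 + 80 + 75 + 75 + 70 + 35 + 30 + 30 + 25 + 20 + 15 = 735 cm.
Lower bound: ⌈735/135⌉ = 6 shelves.
Also, 7 boxes each exceed 135/2 cm, and no two of those can share a shelf, so at least 7 shelves are needed.
A packing using 7 shelves:
  shelf 1: 105 + 30 = 135
  shelf 2: 90 + 35 = 125
  shelf 3: 85 + 30 + 20 = 135
  shelf 4: 80 + 25 + 15 = 120
  shelf 5: 75 = 75
  shelf 6: 75 = 75
  shelf 7: 70 = 70
This matches the lower bound, so 7 is optimal.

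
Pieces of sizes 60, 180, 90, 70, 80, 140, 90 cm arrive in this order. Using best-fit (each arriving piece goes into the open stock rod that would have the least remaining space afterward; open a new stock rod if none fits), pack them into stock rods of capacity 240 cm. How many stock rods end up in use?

  60 → stock rod 1 (new)  [load 60/240]
  180 → stock rod 1  [load 240/240]
  90 → stock rod 2 (new)  [load 90/240]
  70 → stock rod 2  [load 160/240]
  80 → stock rod 2  [load 240/240]
  140 → stock rod 3 (new)  [load 140/240]
  90 → stock rod 3  [load 230/240]
3 stock rods opened.

3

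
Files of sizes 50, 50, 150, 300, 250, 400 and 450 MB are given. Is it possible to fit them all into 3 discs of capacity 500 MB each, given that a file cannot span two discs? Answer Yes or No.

Total = 1650 MB; ⌈1650/500⌉ = 4.
At least 4 discs are required, but only 3 are allowed.

No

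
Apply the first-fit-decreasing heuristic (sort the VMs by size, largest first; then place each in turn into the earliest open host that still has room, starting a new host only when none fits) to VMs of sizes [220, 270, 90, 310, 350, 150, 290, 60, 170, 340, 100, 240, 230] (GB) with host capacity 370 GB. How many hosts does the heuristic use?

Sorted descending: 350, 340, 310, 290, 270, 240, 230, 220, 170, 150, 100, 90, 60.
  350 → host 1 (new)  [load 350/370]
  340 → host 2 (new)  [load 340/370]
  310 → host 3 (new)  [load 310/370]
  290 → host 4 (new)  [load 290/370]
  270 → host 5 (new)  [load 270/370]
  240 → host 6 (new)  [load 240/370]
  230 → host 7 (new)  [load 230/370]
  220 → host 8 (new)  [load 220/370]
  170 → host 9 (new)  [load 170/370]
  150 → host 8  [load 370/370]
  100 → host 5  [load 370/370]
  90 → host 6  [load 330/370]
  60 → host 3  [load 370/370]
9 hosts opened.

9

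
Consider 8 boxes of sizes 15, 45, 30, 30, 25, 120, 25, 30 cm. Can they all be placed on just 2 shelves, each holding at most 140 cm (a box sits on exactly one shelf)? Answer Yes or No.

No

Total = 320 cm; ⌈320/140⌉ = 3.
At least 3 shelves are required, but only 2 are allowed.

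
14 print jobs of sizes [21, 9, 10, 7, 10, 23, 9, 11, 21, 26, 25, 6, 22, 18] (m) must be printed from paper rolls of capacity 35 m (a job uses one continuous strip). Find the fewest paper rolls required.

Total = 26 + 25 + 23 + 22 + 21 + 21 + 18 + 11 + 10 + 10 + 9 + 9 + 7 + 6 = 218 m.
Lower bound: ⌈218/35⌉ = 7 paper rolls.
A packing using 7 paper rolls:
  roll 1: 26 + 9 = 35
  roll 2: 25 + 10 = 35
  roll 3: 23 + 11 = 34
  roll 4: 22 + 10 = 32
  roll 5: 21 + 9 = 30
  roll 6: 21 + 7 + 6 = 34
  roll 7: 18 = 18
This matches the lower bound, so 7 is optimal.

7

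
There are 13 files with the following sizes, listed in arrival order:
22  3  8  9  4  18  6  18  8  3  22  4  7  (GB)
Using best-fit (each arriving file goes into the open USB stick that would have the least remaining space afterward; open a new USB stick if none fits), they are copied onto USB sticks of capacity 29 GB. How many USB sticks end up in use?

5

  22 → USB stick 1 (new)  [load 22/29]
  3 → USB stick 1  [load 25/29]
  8 → USB stick 2 (new)  [load 8/29]
  9 → USB stick 2  [load 17/29]
  4 → USB stick 1  [load 29/29]
  18 → USB stick 3 (new)  [load 18/29]
  6 → USB stick 3  [load 24/29]
  18 → USB stick 4 (new)  [load 18/29]
  8 → USB stick 4  [load 26/29]
  3 → USB stick 4  [load 29/29]
  22 → USB stick 5 (new)  [load 22/29]
  4 → USB stick 3  [load 28/29]
  7 → USB stick 5  [load 29/29]
5 USB sticks opened.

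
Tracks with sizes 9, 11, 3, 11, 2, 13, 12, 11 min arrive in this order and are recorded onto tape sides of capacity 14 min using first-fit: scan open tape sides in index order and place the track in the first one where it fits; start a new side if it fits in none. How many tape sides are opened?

  9 → side 1 (new)  [load 9/14]
  11 → side 2 (new)  [load 11/14]
  3 → side 1  [load 12/14]
  11 → side 3 (new)  [load 11/14]
  2 → side 1  [load 14/14]
  13 → side 4 (new)  [load 13/14]
  12 → side 5 (new)  [load 12/14]
  11 → side 6 (new)  [load 11/14]
6 tape sides opened.

6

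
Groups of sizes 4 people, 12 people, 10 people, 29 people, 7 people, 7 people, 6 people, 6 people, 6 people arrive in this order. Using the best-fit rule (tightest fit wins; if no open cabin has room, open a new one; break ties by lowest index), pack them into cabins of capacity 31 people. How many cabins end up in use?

  4 → cabin 1 (new)  [load 4/31]
  12 → cabin 1  [load 16/31]
  10 → cabin 1  [load 26/31]
  29 → cabin 2 (new)  [load 29/31]
  7 → cabin 3 (new)  [load 7/31]
  7 → cabin 3  [load 14/31]
  6 → cabin 3  [load 20/31]
  6 → cabin 3  [load 26/31]
  6 → cabin 4 (new)  [load 6/31]
4 cabins opened.

4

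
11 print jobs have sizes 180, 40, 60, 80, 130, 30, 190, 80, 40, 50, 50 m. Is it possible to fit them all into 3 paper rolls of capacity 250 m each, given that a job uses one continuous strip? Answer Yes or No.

No

Total = 930 m; ⌈930/250⌉ = 4.
At least 4 paper rolls are required, but only 3 are allowed.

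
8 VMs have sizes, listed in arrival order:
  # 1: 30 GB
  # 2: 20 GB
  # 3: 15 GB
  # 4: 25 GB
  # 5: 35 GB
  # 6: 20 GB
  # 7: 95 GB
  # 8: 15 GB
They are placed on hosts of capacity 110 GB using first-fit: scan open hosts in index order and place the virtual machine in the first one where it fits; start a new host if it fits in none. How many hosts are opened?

3

  30 → host 1 (new)  [load 30/110]
  20 → host 1  [load 50/110]
  15 → host 1  [load 65/110]
  25 → host 1  [load 90/110]
  35 → host 2 (new)  [load 35/110]
  20 → host 1  [load 110/110]
  95 → host 3 (new)  [load 95/110]
  15 → host 2  [load 50/110]
3 hosts opened.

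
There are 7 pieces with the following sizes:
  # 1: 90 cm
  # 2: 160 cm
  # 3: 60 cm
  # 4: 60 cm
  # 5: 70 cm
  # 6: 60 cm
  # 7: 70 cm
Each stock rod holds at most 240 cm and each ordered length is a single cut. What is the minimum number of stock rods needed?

Total = 160 + 90 + 70 + 70 + 60 + 60 + 60 = 570 cm.
Lower bound: ⌈570/240⌉ = 3 stock rods.
A packing using 3 stock rods:
  stock rod 1: 160 + 70 = 230
  stock rod 2: 90 + 70 + 60 = 220
  stock rod 3: 60 + 60 = 120
This matches the lower bound, so 3 is optimal.

3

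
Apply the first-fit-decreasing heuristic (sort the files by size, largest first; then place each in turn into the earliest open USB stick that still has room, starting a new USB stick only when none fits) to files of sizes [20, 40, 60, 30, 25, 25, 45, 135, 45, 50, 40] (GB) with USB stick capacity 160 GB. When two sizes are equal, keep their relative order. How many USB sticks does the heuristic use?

Sorted descending: 135, 60, 50, 45, 45, 40, 40, 30, 25, 25, 20.
  135 → USB stick 1 (new)  [load 135/160]
  60 → USB stick 2 (new)  [load 60/160]
  50 → USB stick 2  [load 110/160]
  45 → USB stick 2  [load 155/160]
  45 → USB stick 3 (new)  [load 45/160]
  40 → USB stick 3  [load 85/160]
  40 → USB stick 3  [load 125/160]
  30 → USB stick 3  [load 155/160]
  25 → USB stick 1  [load 160/160]
  25 → USB stick 4 (new)  [load 25/160]
  20 → USB stick 4  [load 45/160]
4 USB sticks opened.

4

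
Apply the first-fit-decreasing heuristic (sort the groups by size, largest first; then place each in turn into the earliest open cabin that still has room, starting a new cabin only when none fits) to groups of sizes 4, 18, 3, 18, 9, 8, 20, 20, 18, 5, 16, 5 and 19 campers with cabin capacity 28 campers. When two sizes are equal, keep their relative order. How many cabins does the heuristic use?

Sorted descending: 20, 20, 19, 18, 18, 18, 16, 9, 8, 5, 5, 4, 3.
  20 → cabin 1 (new)  [load 20/28]
  20 → cabin 2 (new)  [load 20/28]
  19 → cabin 3 (new)  [load 19/28]
  18 → cabin 4 (new)  [load 18/28]
  18 → cabin 5 (new)  [load 18/28]
  18 → cabin 6 (new)  [load 18/28]
  16 → cabin 7 (new)  [load 16/28]
  9 → cabin 3  [load 28/28]
  8 → cabin 1  [load 28/28]
  5 → cabin 2  [load 25/28]
  5 → cabin 4  [load 23/28]
  4 → cabin 4  [load 27/28]
  3 → cabin 2  [load 28/28]
7 cabins opened.

7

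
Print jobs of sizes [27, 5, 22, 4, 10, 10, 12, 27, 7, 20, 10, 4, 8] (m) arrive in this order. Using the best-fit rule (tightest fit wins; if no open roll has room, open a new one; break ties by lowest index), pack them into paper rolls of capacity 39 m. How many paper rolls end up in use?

  27 → roll 1 (new)  [load 27/39]
  5 → roll 1  [load 32/39]
  22 → roll 2 (new)  [load 22/39]
  4 → roll 1  [load 36/39]
  10 → roll 2  [load 32/39]
  10 → roll 3 (new)  [load 10/39]
  12 → roll 3  [load 22/39]
  27 → roll 4 (new)  [load 27/39]
  7 → roll 2  [load 39/39]
  20 → roll 5 (new)  [load 20/39]
  10 → roll 4  [load 37/39]
  4 → roll 3  [load 26/39]
  8 → roll 3  [load 34/39]
5 paper rolls opened.

5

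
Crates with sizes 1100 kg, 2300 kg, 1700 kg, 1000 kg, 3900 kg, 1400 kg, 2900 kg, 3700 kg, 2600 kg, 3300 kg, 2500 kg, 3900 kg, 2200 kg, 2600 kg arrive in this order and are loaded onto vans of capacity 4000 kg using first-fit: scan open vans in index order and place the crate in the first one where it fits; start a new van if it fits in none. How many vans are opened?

11

  1100 → van 1 (new)  [load 1100/4000]
  2300 → van 1  [load 3400/4000]
  1700 → van 2 (new)  [load 1700/4000]
  1000 → van 2  [load 2700/4000]
  3900 → van 3 (new)  [load 3900/4000]
  1400 → van 4 (new)  [load 1400/4000]
  2900 → van 5 (new)  [load 2900/4000]
  3700 → van 6 (new)  [load 3700/4000]
  2600 → van 4  [load 4000/4000]
  3300 → van 7 (new)  [load 3300/4000]
  2500 → van 8 (new)  [load 2500/4000]
  3900 → van 9 (new)  [load 3900/4000]
  2200 → van 10 (new)  [load 2200/4000]
  2600 → van 11 (new)  [load 2600/4000]
11 vans opened.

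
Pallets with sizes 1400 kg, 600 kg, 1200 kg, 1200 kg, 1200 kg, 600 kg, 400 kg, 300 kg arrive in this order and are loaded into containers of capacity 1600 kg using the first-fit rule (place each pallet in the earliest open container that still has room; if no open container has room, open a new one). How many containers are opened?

5

  1400 → container 1 (new)  [load 1400/1600]
  600 → container 2 (new)  [load 600/1600]
  1200 → container 3 (new)  [load 1200/1600]
  1200 → container 4 (new)  [load 1200/1600]
  1200 → container 5 (new)  [load 1200/1600]
  600 → container 2  [load 1200/1600]
  400 → container 2  [load 1600/1600]
  300 → container 3  [load 1500/1600]
5 containers opened.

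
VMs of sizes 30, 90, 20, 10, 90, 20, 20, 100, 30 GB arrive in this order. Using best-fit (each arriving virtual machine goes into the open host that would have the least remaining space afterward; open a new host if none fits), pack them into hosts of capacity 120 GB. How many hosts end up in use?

  30 → host 1 (new)  [load 30/120]
  90 → host 1  [load 120/120]
  20 → host 2 (new)  [load 20/120]
  10 → host 2  [load 30/120]
  90 → host 2  [load 120/120]
  20 → host 3 (new)  [load 20/120]
  20 → host 3  [load 40/120]
  100 → host 4 (new)  [load 100/120]
  30 → host 3  [load 70/120]
4 hosts opened.

4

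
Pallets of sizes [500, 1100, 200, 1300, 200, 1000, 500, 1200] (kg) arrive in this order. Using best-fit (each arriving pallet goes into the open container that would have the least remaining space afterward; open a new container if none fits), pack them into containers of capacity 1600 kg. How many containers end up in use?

  500 → container 1 (new)  [load 500/1600]
  1100 → container 1  [load 1600/1600]
  200 → container 2 (new)  [load 200/1600]
  1300 → container 2  [load 1500/1600]
  200 → container 3 (new)  [load 200/1600]
  1000 → container 3  [load 1200/1600]
  500 → container 4 (new)  [load 500/1600]
  1200 → container 5 (new)  [load 1200/1600]
5 containers opened.

5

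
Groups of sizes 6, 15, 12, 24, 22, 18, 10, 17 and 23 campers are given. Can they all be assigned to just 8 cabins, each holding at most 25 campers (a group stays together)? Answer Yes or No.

A valid assignment using 7 cabins:
  cabin 1: 24 = 24
  cabin 2: 23 = 23
  cabin 3: 22 = 22
  cabin 4: 18 + 6 = 24
  cabin 5: 17 = 17
  cabin 6: 15 + 10 = 25
  cabin 7: 12 = 12
That uses only 7 ≤ 8, so 8 cabins are enough.

Yes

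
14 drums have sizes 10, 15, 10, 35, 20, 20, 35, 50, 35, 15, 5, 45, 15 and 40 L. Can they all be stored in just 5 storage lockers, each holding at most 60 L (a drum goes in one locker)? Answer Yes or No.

Total = 350 L; ⌈350/60⌉ = 6.
At least 6 storage lockers are required, but only 5 are allowed.

No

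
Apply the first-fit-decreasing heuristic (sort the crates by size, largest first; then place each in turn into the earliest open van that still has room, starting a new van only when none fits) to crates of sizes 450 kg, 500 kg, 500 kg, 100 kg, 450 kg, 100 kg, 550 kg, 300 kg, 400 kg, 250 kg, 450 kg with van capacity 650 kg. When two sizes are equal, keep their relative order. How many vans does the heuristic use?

8

Sorted descending: 550, 500, 500, 450, 450, 450, 400, 300, 250, 100, 100.
  550 → van 1 (new)  [load 550/650]
  500 → van 2 (new)  [load 500/650]
  500 → van 3 (new)  [load 500/650]
  450 → van 4 (new)  [load 450/650]
  450 → van 5 (new)  [load 450/650]
  450 → van 6 (new)  [load 450/650]
  400 → van 7 (new)  [load 400/650]
  300 → van 8 (new)  [load 300/650]
  250 → van 7  [load 650/650]
  100 → van 1  [load 650/650]
  100 → van 2  [load 600/650]
8 vans opened.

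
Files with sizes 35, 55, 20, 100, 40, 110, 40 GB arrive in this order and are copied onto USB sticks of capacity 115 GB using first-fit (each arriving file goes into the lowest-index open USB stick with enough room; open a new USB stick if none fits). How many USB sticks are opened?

4

  35 → USB stick 1 (new)  [load 35/115]
  55 → USB stick 1  [load 90/115]
  20 → USB stick 1  [load 110/115]
  100 → USB stick 2 (new)  [load 100/115]
  40 → USB stick 3 (new)  [load 40/115]
  110 → USB stick 4 (new)  [load 110/115]
  40 → USB stick 3  [load 80/115]
4 USB sticks opened.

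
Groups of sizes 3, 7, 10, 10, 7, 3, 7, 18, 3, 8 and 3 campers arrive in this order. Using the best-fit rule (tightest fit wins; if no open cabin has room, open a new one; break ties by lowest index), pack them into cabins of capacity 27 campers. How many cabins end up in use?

3

  3 → cabin 1 (new)  [load 3/27]
  7 → cabin 1  [load 10/27]
  10 → cabin 1  [load 20/27]
  10 → cabin 2 (new)  [load 10/27]
  7 → cabin 1  [load 27/27]
  3 → cabin 2  [load 13/27]
  7 → cabin 2  [load 20/27]
  18 → cabin 3 (new)  [load 18/27]
  3 → cabin 2  [load 23/27]
  8 → cabin 3  [load 26/27]
  3 → cabin 2  [load 26/27]
3 cabins opened.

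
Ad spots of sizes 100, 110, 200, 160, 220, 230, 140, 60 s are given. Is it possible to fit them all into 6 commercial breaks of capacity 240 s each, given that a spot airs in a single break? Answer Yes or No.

Yes

A valid assignment using 6 commercial breaks:
  break 1: 230 = 230
  break 2: 220 = 220
  break 3: 200 = 200
  break 4: 160 + 60 = 220
  break 5: 140 + 100 = 240
  break 6: 110 = 110
Every load is within 240 s, so 6 commercial breaks suffice.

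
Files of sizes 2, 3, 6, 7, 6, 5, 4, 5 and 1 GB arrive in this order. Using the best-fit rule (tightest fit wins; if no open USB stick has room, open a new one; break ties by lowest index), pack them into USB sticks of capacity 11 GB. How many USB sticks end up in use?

4

  2 → USB stick 1 (new)  [load 2/11]
  3 → USB stick 1  [load 5/11]
  6 → USB stick 1  [load 11/11]
  7 → USB stick 2 (new)  [load 7/11]
  6 → USB stick 3 (new)  [load 6/11]
  5 → USB stick 3  [load 11/11]
  4 → USB stick 2  [load 11/11]
  5 → USB stick 4 (new)  [load 5/11]
  1 → USB stick 4  [load 6/11]
4 USB sticks opened.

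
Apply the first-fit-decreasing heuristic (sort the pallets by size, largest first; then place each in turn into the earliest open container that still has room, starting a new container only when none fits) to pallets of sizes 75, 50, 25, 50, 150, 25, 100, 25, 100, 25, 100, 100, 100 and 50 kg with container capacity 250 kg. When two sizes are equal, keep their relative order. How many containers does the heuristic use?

Sorted descending: 150, 100, 100, 100, 100, 100, 75, 50, 50, 50, 25, 25, 25, 25.
  150 → container 1 (new)  [load 150/250]
  100 → container 1  [load 250/250]
  100 → container 2 (new)  [load 100/250]
  100 → container 2  [load 200/250]
  100 → container 3 (new)  [load 100/250]
  100 → container 3  [load 200/250]
  75 → container 4 (new)  [load 75/250]
  50 → container 2  [load 250/250]
  50 → container 3  [load 250/250]
  50 → container 4  [load 125/250]
  25 → container 4  [load 150/250]
  25 → container 4  [load 175/250]
  25 → container 4  [load 200/250]
  25 → container 4  [load 225/250]
4 containers opened.

4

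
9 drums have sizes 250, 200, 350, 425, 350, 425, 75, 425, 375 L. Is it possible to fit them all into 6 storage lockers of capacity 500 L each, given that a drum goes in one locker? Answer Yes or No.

Total = 2875 L; ⌈2875/500⌉ = 6.
The bound of 6 does not rule out 6, but exhaustive search shows no assignment into 6 storage lockers of capacity 500 L exists — the minimum is 7.

No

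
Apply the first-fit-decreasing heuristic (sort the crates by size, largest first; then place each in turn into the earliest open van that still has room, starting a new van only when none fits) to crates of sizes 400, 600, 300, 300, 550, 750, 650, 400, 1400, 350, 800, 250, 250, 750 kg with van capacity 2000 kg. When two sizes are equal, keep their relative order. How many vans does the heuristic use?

Sorted descending: 1400, 800, 750, 750, 650, 600, 550, 400, 400, 350, 300, 300, 250, 250.
  1400 → van 1 (new)  [load 1400/2000]
  800 → van 2 (new)  [load 800/2000]
  750 → van 2  [load 1550/2000]
  750 → van 3 (new)  [load 750/2000]
  650 → van 3  [load 1400/2000]
  600 → van 1  [load 2000/2000]
  550 → van 3  [load 1950/2000]
  400 → van 2  [load 1950/2000]
  400 → van 4 (new)  [load 400/2000]
  350 → van 4  [load 750/2000]
  300 → van 4  [load 1050/2000]
  300 → van 4  [load 1350/2000]
  250 → van 4  [load 1600/2000]
  250 → van 4  [load 1850/2000]
4 vans opened.

4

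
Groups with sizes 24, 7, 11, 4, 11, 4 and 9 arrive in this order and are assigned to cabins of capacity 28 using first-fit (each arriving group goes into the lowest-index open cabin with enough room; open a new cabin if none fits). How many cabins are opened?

3

  24 → cabin 1 (new)  [load 24/28]
  7 → cabin 2 (new)  [load 7/28]
  11 → cabin 2  [load 18/28]
  4 → cabin 1  [load 28/28]
  11 → cabin 3 (new)  [load 11/28]
  4 → cabin 2  [load 22/28]
  9 → cabin 3  [load 20/28]
3 cabins opened.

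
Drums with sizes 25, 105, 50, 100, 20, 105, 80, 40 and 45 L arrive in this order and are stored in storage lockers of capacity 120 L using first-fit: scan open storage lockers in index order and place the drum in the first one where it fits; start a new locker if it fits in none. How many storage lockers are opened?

  25 → locker 1 (new)  [load 25/120]
  105 → locker 2 (new)  [load 105/120]
  50 → locker 1  [load 75/120]
  100 → locker 3 (new)  [load 100/120]
  20 → locker 1  [load 95/120]
  105 → locker 4 (new)  [load 105/120]
  80 → locker 5 (new)  [load 80/120]
  40 → locker 5  [load 120/120]
  45 → locker 6 (new)  [load 45/120]
6 storage lockers opened.

6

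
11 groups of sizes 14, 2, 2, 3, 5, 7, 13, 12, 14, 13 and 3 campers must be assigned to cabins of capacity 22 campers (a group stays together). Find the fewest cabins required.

5

Total = 14 + 14 + 13 + 13 + 12 + 7 + 5 + 3 + 3 + 2 + 2 = 88 campers.
Lower bound: ⌈88/22⌉ = 4 cabins.
Also, 5 groups each exceed 11 campers, and no two of those can share a cabin, so at least 5 cabins are needed.
A packing using 5 cabins:
  cabin 1: 14 + 7 = 21
  cabin 2: 14 + 5 + 3 = 22
  cabin 3: 13 + 3 + 2 + 2 = 20
  cabin 4: 13 = 13
  cabin 5: 12 = 12
This matches the lower bound, so 5 is optimal.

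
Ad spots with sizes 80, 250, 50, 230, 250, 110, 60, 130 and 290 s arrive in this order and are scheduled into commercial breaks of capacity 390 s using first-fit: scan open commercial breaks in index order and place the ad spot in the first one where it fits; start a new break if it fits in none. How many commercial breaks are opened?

5

  80 → break 1 (new)  [load 80/390]
  250 → break 1  [load 330/390]
  50 → break 1  [load 380/390]
  230 → break 2 (new)  [load 230/390]
  250 → break 3 (new)  [load 250/390]
  110 → break 2  [load 340/390]
  60 → break 3  [load 310/390]
  130 → break 4 (new)  [load 130/390]
  290 → break 5 (new)  [load 290/390]
5 commercial breaks opened.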